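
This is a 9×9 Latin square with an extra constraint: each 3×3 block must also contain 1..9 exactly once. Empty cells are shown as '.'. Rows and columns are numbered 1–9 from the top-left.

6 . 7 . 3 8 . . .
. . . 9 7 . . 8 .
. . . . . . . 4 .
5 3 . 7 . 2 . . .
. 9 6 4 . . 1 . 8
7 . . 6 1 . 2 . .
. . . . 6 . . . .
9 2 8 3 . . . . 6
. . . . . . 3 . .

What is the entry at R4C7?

4

R5C1 = 2: row 5 has {1,4,6,8,9}; col 1 has {5,6,7,9}; box has {3,5,6,7,9} → only 2 remains.
R5C5 = 5: row 5 has {1,2,4,6,8,9}; col 5 has {1,3,6,7}; box has {1,2,4,6,7} → only 5 remains.
R5C6 = 3: row 5 has {1,2,4,5,6,8,9}; col 6 has {2,8}; box has {1,2,4,5,6,7} → only 3 remains.
R5C8 = 7: row 5 has {1,2,3,4,5,6,8,9}; col 8 has {4,8}; box has {1,2,8} → only 7 remains.
R6C3 = 4: row 6 has {1,2,6,7}; col 3 has {6,7,8}; box has {2,3,5,6,7,9} → only 4 remains.
R6C6 = 9: row 6 has {1,2,4,6,7}; col 6 has {2,3,8}; box has {1,2,3,4,5,6,7} → only 9 remains.
R8C5 = 4: row 8 has {2,3,6,8,9}; col 5 has {1,3,5,6,7}; box has {3,6} → only 4 remains.
R3C5 = 2: row 3 has {4}; col 5 has {1,3,4,5,6,7}; box has {3,7,8,9} → only 2 remains.
R4C3 = 1: row 4 has {2,3,5,7}; col 3 has {4,6,7,8}; box has {2,3,4,5,6,7,9} → only 1 remains.
R4C5 = 8: row 4 has {1,2,3,5,7}; col 5 has {1,2,3,4,5,6,7}; box has {1,2,3,4,5,6,7,9} → only 8 remains.
R6C2 = 8: row 6 has {1,2,4,6,7,9}; col 2 has {2,3,9}; box has {1,2,3,4,5,6,7,9} → only 8 remains.
R9C3 = 5: row 9 has {3}; col 3 has {1,4,6,7,8}; box has {2,8,9} → only 5 remains.
R9C5 = 9: row 9 has {3,5}; col 5 has {1,2,3,4,5,6,7,8}; box has {3,4,6} → only 9 remains.
R7C3 = 3: row 7 has {6}; col 3 has {1,4,5,6,7,8}; box has {2,5,8,9} → only 3 remains.
R2C3 = 2: row 2 has {7,8,9}; col 3 has {1,3,4,5,6,7,8}; box has {6,7} → only 2 remains.
R3C3 = 9: row 3 has {2,4}; col 3 has {1,2,3,4,5,6,7,8}; box has {2,6,7} → only 9 remains.
R1C2 = 4: in row 1, 4 can only go here (every other open cell in that row sees a 4).
R2C6 = 4: in row 2, 4 can only go here (every other open cell in that row sees a 4).
R2C7 = 6: in row 2, 6 can only go here (every other open cell in that row sees a 6).
R3C6 = 6: in row 3, 6 can only go here (every other open cell in that row sees a 6).
R3C1 = 8: in row 3, 8 can only go here (every other open cell in that row sees an 8).
R3C9 = 3: in row 3, 3 can only go here (every other open cell in that row sees a 3).
R6C9 = 5: row 6 has {1,2,4,6,7,8,9}; col 9 has {3,6,8}; box has {1,2,7,8} → only 5 remains.
R2C9 = 1: row 2 has {2,4,6,7,8,9}; col 9 has {3,5,6,8}; box has {3,4,6,8} → only 1 remains.
R6C8 = 3: row 6 has {1,2,4,5,6,7,8,9}; col 8 has {4,7,8}; box has {1,2,5,7,8} → only 3 remains.
R2C1 = 3: row 2 has {1,2,4,6,7,8,9}; col 1 has {2,5,6,7,8,9}; box has {2,4,6,7,8,9} → only 3 remains.
R2C2 = 5: row 2 has {1,2,3,4,6,7,8,9}; col 2 has {2,3,4,8,9}; box has {2,3,4,6,7,8,9} → only 5 remains.
R3C2 = 1: row 3 has {2,3,4,6,8,9}; col 2 has {2,3,4,5,8,9}; box has {2,3,4,5,6,7,8,9} → only 1 remains.
R3C4 = 5: row 3 has {1,2,3,4,6,8,9}; col 4 has {3,4,6,7,9}; box has {2,3,4,6,7,8,9} → only 5 remains.
R3C7 = 7: row 3 has {1,2,3,4,5,6,8,9}; col 7 has {1,2,3,6}; box has {1,3,4,6,8} → only 7 remains.
R7C2 = 7: row 7 has {3,6}; col 2 has {1,2,3,4,5,8,9}; box has {2,3,5,8,9} → only 7 remains.
R8C7 = 5: row 8 has {2,3,4,6,8,9}; col 7 has {1,2,3,6,7}; box has {3,6} → only 5 remains.
R8C8 = 1: row 8 has {2,3,4,5,6,8,9}; col 8 has {3,4,7,8}; box has {3,5,6} → only 1 remains.
R9C2 = 6: row 9 has {3,5,9}; col 2 has {1,2,3,4,5,7,8,9}; box has {2,3,5,7,8,9} → only 6 remains.
R9C8 = 2: row 9 has {3,5,6,9}; col 8 has {1,3,4,7,8}; box has {1,3,5,6} → only 2 remains.
R1C4 = 1: row 1 has {3,4,6,7,8}; col 4 has {3,4,5,6,7,9}; box has {2,3,4,5,6,7,8,9} → only 1 remains.
R1C7 = 9: row 1 has {1,3,4,6,7,8}; col 7 has {1,2,3,5,6,7}; box has {1,3,4,6,7,8} → only 9 remains.
R1C8 = 5: row 1 has {1,3,4,6,7,8,9}; col 8 has {1,2,3,4,7,8}; box has {1,3,4,6,7,8,9} → only 5 remains.
R1C9 = 2: row 1 has {1,3,4,5,6,7,8,9}; col 9 has {1,3,5,6,8}; box has {1,3,4,5,6,7,8,9} → only 2 remains.
R4C7 = 4: row 4 has {1,2,3,5,7,8}; col 7 has {1,2,3,5,6,7,9}; box has {1,2,3,5,7,8} → only 4 remains.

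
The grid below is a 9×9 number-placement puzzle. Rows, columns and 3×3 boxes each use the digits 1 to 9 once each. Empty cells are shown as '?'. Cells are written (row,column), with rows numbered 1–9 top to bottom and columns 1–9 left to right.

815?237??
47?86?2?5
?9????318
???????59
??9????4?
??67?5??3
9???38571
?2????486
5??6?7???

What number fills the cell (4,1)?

(1,9) = 4: row 1 has {1,2,3,5,7,8}; col 9 has {1,3,5,6,8,9}; box has {1,2,3,5,7,8} → only 4 remains.
(2,3) = 3: row 2 has {2,4,5,6,7,8}; col 3 has {5,6,9}; box has {1,4,5,7,8,9} → only 3 remains.
(2,8) = 9: row 2 has {2,3,4,5,6,7,8}; col 8 has {1,4,5,7,8}; box has {1,2,3,4,5,7,8} → only 9 remains.
(3,3) = 2: row 3 has {1,3,8,9}; col 3 has {3,5,6,9}; box has {1,3,4,5,7,8,9} → only 2 remains.
(3,6) = 4: row 3 has {1,2,3,8,9}; col 6 has {3,5,7,8}; box has {2,3,6,8} → only 4 remains.
(6,8) = 2: row 6 has {3,5,6,7}; col 8 has {1,4,5,7,8,9}; box has {3,4,5,9} → only 2 remains.
(7,3) = 4: row 7 has {1,3,5,7,8,9}; col 3 has {2,3,5,6,9}; box has {2,5,9} → only 4 remains.
(7,4) = 2: row 7 has {1,3,4,5,7,8,9}; col 4 has {6,7,8}; box has {3,6,7,8} → only 2 remains.
(9,7) = 9: row 9 has {5,6,7}; col 7 has {2,3,4,5,7}; box has {1,4,5,6,7,8} → only 9 remains.
(9,8) = 3: row 9 has {5,6,7,9}; col 8 has {1,2,4,5,7,8,9}; box has {1,4,5,6,7,8,9} → only 3 remains.
(9,9) = 2: row 9 has {3,5,6,7,9}; col 9 has {1,3,4,5,6,8,9}; box has {1,3,4,5,6,7,8,9} → only 2 remains.
(1,4) = 9: row 1 has {1,2,3,4,5,7,8}; col 4 has {2,6,7,8}; box has {2,3,4,6,8} → only 9 remains.
(1,8) = 6: row 1 has {1,2,3,4,5,7,8,9}; col 8 has {1,2,3,4,5,7,8,9}; box has {1,2,3,4,5,7,8,9} → only 6 remains.
(2,6) = 1: row 2 has {2,3,4,5,6,7,8,9}; col 6 has {3,4,5,7,8}; box has {2,3,4,6,8,9} → only 1 remains.
(3,1) = 6: row 3 has {1,2,3,4,8,9}; col 1 has {4,5,8,9}; box has {1,2,3,4,5,7,8,9} → only 6 remains.
(3,4) = 5: row 3 has {1,2,3,4,6,8,9}; col 4 has {2,6,7,8,9}; box has {1,2,3,4,6,8,9} → only 5 remains.
(3,5) = 7: row 3 has {1,2,3,4,5,6,8,9}; col 5 has {2,3,6}; box has {1,2,3,4,5,6,8,9} → only 7 remains.
(5,9) = 7: row 5 has {4,9}; col 9 has {1,2,3,4,5,6,8,9}; box has {2,3,4,5,9} → only 7 remains.
(6,1) = 1: row 6 has {2,3,5,6,7}; col 1 has {4,5,6,8,9}; box has {6,9} → only 1 remains.
(6,7) = 8: row 6 has {1,2,3,5,6,7}; col 7 has {2,3,4,5,7,9}; box has {2,3,4,5,7,9} → only 8 remains.
(7,2) = 6: row 7 has {1,2,3,4,5,7,8,9}; col 2 has {1,2,7,9}; box has {2,4,5,9} → only 6 remains.
(8,4) = 1: row 8 has {2,4,6,8}; col 4 has {2,5,6,7,8,9}; box has {2,3,6,7,8} → only 1 remains.
(8,6) = 9: row 8 has {1,2,4,6,8}; col 6 has {1,3,4,5,7,8}; box has {1,2,3,6,7,8} → only 9 remains.
(9,2) = 8: row 9 has {2,3,5,6,7,9}; col 2 has {1,2,6,7,9}; box has {2,4,5,6,9} → only 8 remains.
(9,3) = 1: row 9 has {2,3,5,6,7,8,9}; col 3 has {2,3,4,5,6,9}; box has {2,4,5,6,8,9} → only 1 remains.
(9,5) = 4: row 9 has {1,2,3,5,6,7,8,9}; col 5 has {2,3,6,7}; box has {1,2,3,6,7,8,9} → only 4 remains.
(5,4) = 3: row 5 has {4,7,9}; col 4 has {1,2,5,6,7,8,9}; box has {5,7} → only 3 remains.
(6,2) = 4: row 6 has {1,2,3,5,6,7,8}; col 2 has {1,2,6,7,8,9}; box has {1,6,9} → only 4 remains.
(6,5) = 9: row 6 has {1,2,3,4,5,6,7,8}; col 5 has {2,3,4,6,7}; box has {3,5,7} → only 9 remains.
(8,3) = 7: row 8 has {1,2,4,6,8,9}; col 3 has {1,2,3,4,5,6,9}; box has {1,2,4,5,6,8,9} → only 7 remains.
(8,5) = 5: row 8 has {1,2,4,6,7,8,9}; col 5 has {2,3,4,6,7,9}; box has {1,2,3,4,6,7,8,9} → only 5 remains.
(4,2) = 3: row 4 has {5,9}; col 2 has {1,2,4,6,7,8,9}; box has {1,4,6,9} → only 3 remains.
(4,3) = 8: row 4 has {3,5,9}; col 3 has {1,2,3,4,5,6,7,9}; box has {1,3,4,6,9} → only 8 remains.
(4,4) = 4: row 4 has {3,5,8,9}; col 4 has {1,2,3,5,6,7,8,9}; box has {3,5,7,9} → only 4 remains.
(4,5) = 1: row 4 has {3,4,5,8,9}; col 5 has {2,3,4,5,6,7,9}; box has {3,4,5,7,9} → only 1 remains.
(4,7) = 6: row 4 has {1,3,4,5,8,9}; col 7 has {2,3,4,5,7,8,9}; box has {2,3,4,5,7,8,9} → only 6 remains.
(5,1) = 2: row 5 has {3,4,7,9}; col 1 has {1,4,5,6,8,9}; box has {1,3,4,6,8,9} → only 2 remains.
(5,2) = 5: row 5 has {2,3,4,7,9}; col 2 has {1,2,3,4,6,7,8,9}; box has {1,2,3,4,6,8,9} → only 5 remains.
(5,5) = 8: row 5 has {2,3,4,5,7,9}; col 5 has {1,2,3,4,5,6,7,9}; box has {1,3,4,5,7,9} → only 8 remains.
(5,6) = 6: row 5 has {2,3,4,5,7,8,9}; col 6 has {1,3,4,5,7,8,9}; box has {1,3,4,5,7,8,9} → only 6 remains.
(5,7) = 1: row 5 has {2,3,4,5,6,7,8,9}; col 7 has {2,3,4,5,6,7,8,9}; box has {2,3,4,5,6,7,8,9} → only 1 remains.
(8,1) = 3: row 8 has {1,2,4,5,6,7,8,9}; col 1 has {1,2,4,5,6,8,9}; box has {1,2,4,5,6,7,8,9} → only 3 remains.
(4,1) = 7: row 4 has {1,3,4,5,6,8,9}; col 1 has {1,2,3,4,5,6,8,9}; box has {1,2,3,4,5,6,8,9} → only 7 remains.

7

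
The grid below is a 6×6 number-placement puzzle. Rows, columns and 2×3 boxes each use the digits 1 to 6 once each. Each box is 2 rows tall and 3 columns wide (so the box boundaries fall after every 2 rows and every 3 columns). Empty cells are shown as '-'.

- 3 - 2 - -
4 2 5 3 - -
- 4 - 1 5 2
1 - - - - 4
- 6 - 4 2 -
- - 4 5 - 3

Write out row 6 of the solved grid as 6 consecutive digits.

row 1, column 1 = 6 (sole candidate).
row 1, column 3 = 1 (sole candidate).
row 1, column 5 = 4 (sole candidate).
row 1, column 6 = 5 (sole candidate).
row 3, column 1 = 3 (sole candidate).
row 3, column 3 = 6 (sole candidate).
row 4, column 2 = 5 (sole candidate).
row 4, column 3 = 2 (sole candidate).
row 4, column 4 = 6 (sole candidate).
row 4, column 5 = 3 (sole candidate).
row 5, column 1 = 5 (sole candidate).
row 5, column 3 = 3 (sole candidate).
row 5, column 6 = 1 (sole candidate).
row 6, column 1 = 2: row 6 has {3,4,5}; col 1 has {1,3,4,5,6}; box has {3,4,5,6} → only 2 remains.
row 6, column 2 = 1: row 6 has {2,3,4,5}; col 2 has {2,3,4,5,6}; box has {2,3,4,5,6} → only 1 remains.
row 6, column 5 = 6: row 6 has {1,2,3,4,5}; col 5 has {2,3,4,5}; box has {1,2,3,4,5} → only 6 remains.

214563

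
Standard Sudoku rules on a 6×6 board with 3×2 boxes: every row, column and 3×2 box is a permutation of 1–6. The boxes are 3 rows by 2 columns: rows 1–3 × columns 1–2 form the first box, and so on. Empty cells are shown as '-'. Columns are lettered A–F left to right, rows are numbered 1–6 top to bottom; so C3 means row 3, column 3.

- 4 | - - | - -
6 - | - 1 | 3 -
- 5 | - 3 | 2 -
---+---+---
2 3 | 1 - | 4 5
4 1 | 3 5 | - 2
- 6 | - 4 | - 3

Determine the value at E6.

1

B2 = 2 (sole candidate).
F2 = 4 (sole candidate).
A3 = 1 (sole candidate).
F3 = 6 (sole candidate).
D4 = 6 (sole candidate).
E5 = 6 (sole candidate).
A6 = 5 (sole candidate).
C6 = 2 (sole candidate).
E6 = 1: row 6 has {2,3,4,5,6}; col 5 has {2,3,4,6}; box has {2,3,4,5,6} → only 1 remains.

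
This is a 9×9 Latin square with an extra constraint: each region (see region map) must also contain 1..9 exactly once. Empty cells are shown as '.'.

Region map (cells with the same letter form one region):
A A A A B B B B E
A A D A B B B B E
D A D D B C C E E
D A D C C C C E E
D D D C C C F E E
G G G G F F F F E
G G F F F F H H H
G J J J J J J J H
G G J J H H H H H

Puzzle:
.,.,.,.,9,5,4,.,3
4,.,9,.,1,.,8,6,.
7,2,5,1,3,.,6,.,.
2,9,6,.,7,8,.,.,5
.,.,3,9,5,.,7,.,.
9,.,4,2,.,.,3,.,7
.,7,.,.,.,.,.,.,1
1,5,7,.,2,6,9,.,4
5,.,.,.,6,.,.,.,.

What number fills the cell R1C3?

R2C2 = 3: row 2 has {1,4,6,8,9}; col 2 has {2,5,7,9}; region has {2,4,9} → only 3 remains.
R2C9 = 2: row 2 has {1,3,4,6,8,9}; col 9 has {1,3,4,5,7}; region has {3,5,7} → only 2 remains.
R3C6 = 4: row 3 has {1,2,3,5,6,7}; col 6 has {5,6,8}; region has {5,6,7,8,9} → only 4 remains.
R4C4 = 3: row 4 has {2,5,6,7,8,9}; col 4 has {1,2,9}; region has {4,5,6,7,8,9} → only 3 remains.
R4C7 = 1: row 4 has {2,3,5,6,7,8,9}; col 7 has {3,4,6,7,8,9}; region has {3,4,5,6,7,8,9} → only 1 remains.
R4C8 = 4: row 4 has {1,2,3,5,6,7,8,9}; col 8 has {6}; region has {2,3,5,7} → only 4 remains.
R5C1 = 8: row 5 has {3,5,7,9}; col 1 has {1,2,4,5,7,9}; region has {1,2,3,5,6,7,9} → only 8 remains.
R5C2 = 4: row 5 has {3,5,7,8,9}; col 2 has {2,3,5,7,9}; region has {1,2,3,5,6,7,8,9} → only 4 remains.
R5C6 = 2: row 5 has {3,4,5,7,8,9}; col 6 has {4,5,6,8}; region has {1,3,4,5,6,7,8,9} → only 2 remains.
R5C8 = 1: row 5 has {2,3,4,5,7,8,9}; col 8 has {4,6}; region has {2,3,4,5,7} → only 1 remains.
R5C9 = 6: row 5 has {1,2,3,4,5,7,8,9}; col 9 has {1,2,3,4,5,7}; region has {1,2,3,4,5,7} → only 6 remains.
R6C5 = 8: row 6 has {2,3,4,7,9}; col 5 has {1,2,3,5,6,7,9}; region has {3,7} → only 8 remains.
R6C6 = 1: row 6 has {2,3,4,7,8,9}; col 6 has {2,4,5,6,8}; region has {3,7,8} → only 1 remains.
R6C8 = 5: row 6 has {1,2,3,4,7,8,9}; col 8 has {1,4,6}; region has {1,3,7,8} → only 5 remains.
R7C3 = 2: row 7 has {1,7}; col 3 has {3,4,5,6,7,9}; region has {1,3,5,7,8} → only 2 remains.
R7C5 = 4: row 7 has {1,2,7}; col 5 has {1,2,3,5,6,7,8,9}; region has {1,2,3,5,7,8} → only 4 remains.
R7C6 = 9: row 7 has {1,2,4,7}; col 6 has {1,2,4,5,6,8}; region has {1,2,3,4,5,7,8} → only 9 remains.
R7C7 = 5: row 7 has {1,2,4,7,9}; col 7 has {1,3,4,6,7,8,9}; region has {1,4,6} → only 5 remains.
R8C4 = 8: row 8 has {1,2,4,5,6,7,9}; col 4 has {1,2,3,9}; region has {2,5,6,7,9} → only 8 remains.
R8C8 = 3: row 8 has {1,2,4,5,6,7,8,9}; col 8 has {1,4,5,6}; region has {2,5,6,7,8,9} → only 3 remains.
R9C2 = 8: row 9 has {5,6}; col 2 has {2,3,4,5,7,9}; region has {1,2,4,5,7,9} → only 8 remains.
R9C3 = 1: row 9 has {5,6,8}; col 3 has {2,3,4,5,6,7,9}; region has {2,3,5,6,7,8,9} → only 1 remains.
R9C4 = 4: row 9 has {1,5,6,8}; col 4 has {1,2,3,8,9}; region has {1,2,3,5,6,7,8,9} → only 4 remains.
R9C7 = 2: row 9 has {1,4,5,6,8}; col 7 has {1,3,4,5,6,7,8,9}; region has {1,4,5,6} → only 2 remains.
R9C9 = 9: row 9 has {1,2,4,5,6,8}; col 9 has {1,2,3,4,5,6,7}; region has {1,2,4,5,6} → only 9 remains.
R1C1 = 6: row 1 has {3,4,5,9}; col 1 has {1,2,4,5,7,8,9}; region has {2,3,4,9} → only 6 remains.
R1C2 = 1: row 1 has {3,4,5,6,9}; col 2 has {2,3,4,5,7,8,9}; region has {2,3,4,6,9} → only 1 remains.
R1C3 = 8: row 1 has {1,3,4,5,6,9}; col 3 has {1,2,3,4,5,6,7,9}; region has {1,2,3,4,6,9} → only 8 remains.

8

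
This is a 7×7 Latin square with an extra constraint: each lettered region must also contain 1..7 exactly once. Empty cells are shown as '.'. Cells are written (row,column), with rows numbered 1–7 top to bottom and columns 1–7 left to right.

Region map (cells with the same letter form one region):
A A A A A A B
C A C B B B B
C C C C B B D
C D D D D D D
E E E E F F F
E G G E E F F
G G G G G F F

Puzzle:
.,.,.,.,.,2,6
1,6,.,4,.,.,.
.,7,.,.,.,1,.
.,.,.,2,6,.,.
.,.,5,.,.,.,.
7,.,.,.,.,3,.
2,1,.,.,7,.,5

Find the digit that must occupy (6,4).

(6,2) = 5: in row 6, 5 can only go here (every other open cell in that row sees a 5).
(5,2) = 2: in column 2, 2 can only go here (every other open cell in that column sees a 2).
(6,7) = 2: in row 6, 2 can only go here (every other open cell in that row sees a 2).
(1,4) = 7: in column 4, 7 can only go here (every other open cell in that column sees a 7).
(4,3) = 7: in column 3, 7 can only go here (every other open cell in that column sees a 7).
(4,7) = 1: in row 4, 1 can only go here (every other open cell in that row sees a 1).
(1,3) = 1: in column 3, 1 can only go here (every other open cell in that column sees a 1).
(3,4) = 5: in column 4, 5 can only go here (every other open cell in that column sees a 5).
(4,6) = 5: in row 4, 5 can only go here (every other open cell in that row sees a 5).
(2,6) = 7: row 2 has {1,4,6}; col 6 has {1,2,3,5}; region has {1,4,6} → only 7 remains.
(2,7) = 3: row 2 has {1,4,6,7}; col 7 has {1,2,5,6}; region has {1,4,6,7} → only 3 remains.
(3,5) = 2: row 3 has {1,5,7}; col 5 has {6,7}; region has {1,3,4,6,7} → only 2 remains.
(3,7) = 4: row 3 has {1,2,5,7}; col 7 has {1,2,3,5,6}; region has {1,2,5,6,7} → only 4 remains.
(4,2) = 3: row 4 has {1,2,5,6,7}; col 2 has {1,2,5,6,7}; region has {1,2,4,5,6,7} → only 3 remains.
(5,7) = 7: row 5 has {2,5}; col 7 has {1,2,3,4,5,6}; region has {2,3,5} → only 7 remains.
(1,2) = 4: row 1 has {1,2,6,7}; col 2 has {1,2,3,5,6,7}; region has {1,2,6,7} → only 4 remains.
(2,3) = 2: row 2 has {1,3,4,6,7}; col 3 has {1,5,7}; region has {1,5,7} → only 2 remains.
(2,5) = 5: row 2 has {1,2,3,4,6,7}; col 5 has {2,6,7}; region has {1,2,3,4,6,7} → only 5 remains.
(4,1) = 4: row 4 has {1,2,3,5,6,7}; col 1 has {1,2,7}; region has {1,2,5,7} → only 4 remains.
(1,5) = 3: row 1 has {1,2,4,6,7}; col 5 has {2,5,6,7}; region has {1,2,4,6,7} → only 3 remains.
(1,1) = 5: row 1 has {1,2,3,4,6,7}; col 1 has {1,2,4,7}; region has {1,2,3,4,6,7} → only 5 remains.
(6,5) = 4: in region E, 4 can only go here (every other open cell in that region sees a 4).
(5,5) = 1: row 5 has {2,5,7}; col 5 has {2,3,4,5,6,7}; region has {2,3,5,7} → only 1 remains.
(6,3) = 6: row 6 has {2,3,4,5,7}; col 3 has {1,2,5,7}; region has {1,2,5,7} → only 6 remains.
(6,4) = 1: row 6 has {2,3,4,5,6,7}; col 4 has {2,4,5,7}; region has {2,4,5,7} → only 1 remains.

1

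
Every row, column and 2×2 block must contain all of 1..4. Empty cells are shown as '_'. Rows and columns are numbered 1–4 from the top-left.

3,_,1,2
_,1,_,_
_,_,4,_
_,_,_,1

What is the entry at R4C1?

4

R1C2 = 4: row 1 has {1,2,3}; col 2 has {1}; box has {1,3} → only 4 remains.
R2C1 = 2: row 2 has {1}; col 1 has {3}; box has {1,3,4} → only 2 remains.
R2C3 = 3: row 2 has {1,2}; col 3 has {1,4}; box has {1,2} → only 3 remains.
R2C4 = 4: row 2 has {1,2,3}; col 4 has {1,2}; box has {1,2,3} → only 4 remains.
R3C1 = 1: row 3 has {4}; col 1 has {2,3}; box has {} → only 1 remains.
R3C4 = 3: row 3 has {1,4}; col 4 has {1,2,4}; box has {1,4} → only 3 remains.
R4C1 = 4: row 4 has {1}; col 1 has {1,2,3}; box has {1} → only 4 remains.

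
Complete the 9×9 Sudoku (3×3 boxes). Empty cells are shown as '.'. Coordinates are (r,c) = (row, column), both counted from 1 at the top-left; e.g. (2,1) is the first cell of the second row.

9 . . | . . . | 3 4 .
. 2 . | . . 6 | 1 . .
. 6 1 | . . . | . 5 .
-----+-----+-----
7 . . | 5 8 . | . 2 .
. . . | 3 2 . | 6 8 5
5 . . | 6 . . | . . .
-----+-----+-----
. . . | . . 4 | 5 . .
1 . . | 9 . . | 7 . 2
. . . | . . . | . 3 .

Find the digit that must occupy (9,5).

7

(5,1) = 4: row 5 has {2,3,5,6,8}; col 1 has {1,5,7,9}; box has {5,7} → only 4 remains.
(5,3) = 9: row 5 has {2,3,4,5,6,8}; col 3 has {1}; box has {4,5,7} → only 9 remains.
(8,8) = 6: row 8 has {1,2,7,9}; col 8 has {2,3,4,5,8}; box has {2,3,5,7} → only 6 remains.
(5,2) = 1: row 5 has {2,3,4,5,6,8,9}; col 2 has {2,6}; box has {4,5,7,9} → only 1 remains.
(5,6) = 7: row 5 has {1,2,3,4,5,6,8,9}; col 6 has {4,6}; box has {2,3,5,6,8} → only 7 remains.
(4,2) = 3: row 4 has {2,5,7,8}; col 2 has {1,2,6}; box has {1,4,5,7,9} → only 3 remains.
(4,3) = 6: row 4 has {2,3,5,7,8}; col 3 has {1,9}; box has {1,3,4,5,7,9} → only 6 remains.
(6,2) = 8: row 6 has {5,6}; col 2 has {1,2,3,6}; box has {1,3,4,5,6,7,9} → only 8 remains.
(6,3) = 2: row 6 has {5,6,8}; col 3 has {1,6,9}; box has {1,3,4,5,6,7,8,9} → only 2 remains.
(1,9) = 6: in row 1, 6 can only go here (every other open cell in that row sees a 6).
(6,9) = 3: in row 6, 3 can only go here (every other open cell in that row sees a 3).
(6,8) = 7: in row 6, 7 can only go here (every other open cell in that row sees a 7).
(2,8) = 9: row 2 has {1,2,6}; col 8 has {2,3,4,5,6,7,8}; box has {1,3,4,5,6} → only 9 remains.
(7,8) = 1: row 7 has {4,5}; col 8 has {2,3,4,5,6,7,8,9}; box has {2,3,5,6,7} → only 1 remains.
(3,7) = 2: in column 7, 2 can only go here (every other open cell in that column sees a 2).
(9,7) = 8: in column 7, 8 can only go here (every other open cell in that column sees an 8).
(7,9) = 9: row 7 has {1,4,5}; col 9 has {2,3,5,6}; box has {1,2,3,5,6,7,8} → only 9 remains.
(9,9) = 4: row 9 has {3,8}; col 9 has {2,3,5,6,9}; box has {1,2,3,5,6,7,8,9} → only 4 remains.
(4,9) = 1: row 4 has {2,3,5,6,7,8}; col 9 has {2,3,4,5,6,9}; box has {2,3,5,6,7,8} → only 1 remains.
(7,2) = 7: row 7 has {1,4,5,9}; col 2 has {1,2,3,6,8}; box has {1} → only 7 remains.
(9,3) = 5: row 9 has {3,4,8}; col 3 has {1,2,6,9}; box has {1,7} → only 5 remains.
(1,2) = 5: row 1 has {3,4,6,9}; col 2 has {1,2,3,6,7,8}; box has {1,2,6,9} → only 5 remains.
(4,6) = 9: row 4 has {1,2,3,5,6,7,8}; col 6 has {4,6,7}; box has {2,3,5,6,7,8} → only 9 remains.
(4,7) = 4: row 4 has {1,2,3,5,6,7,8,9}; col 7 has {1,2,3,5,6,7,8}; box has {1,2,3,5,6,7,8} → only 4 remains.
(6,6) = 1: row 6 has {2,3,5,6,7,8}; col 6 has {4,6,7,9}; box has {2,3,5,6,7,8,9} → only 1 remains.
(6,7) = 9: row 6 has {1,2,3,5,6,7,8}; col 7 has {1,2,3,4,5,6,7,8}; box has {1,2,3,4,5,6,7,8} → only 9 remains.
(8,2) = 4: row 8 has {1,2,6,7,9}; col 2 has {1,2,3,5,6,7,8}; box has {1,5,7} → only 4 remains.
(9,2) = 9: row 9 has {3,4,5,8}; col 2 has {1,2,3,4,5,6,7,8}; box has {1,4,5,7} → only 9 remains.
(9,6) = 2: row 9 has {3,4,5,8,9}; col 6 has {1,4,6,7,9}; box has {4,9} → only 2 remains.
(1,6) = 8: row 1 has {3,4,5,6,9}; col 6 has {1,2,4,6,7,9}; box has {6} → only 8 remains.
(3,6) = 3: row 3 has {1,2,5,6}; col 6 has {1,2,4,6,7,8,9}; box has {6,8} → only 3 remains.
(6,5) = 4: row 6 has {1,2,3,5,6,7,8,9}; col 5 has {2,8}; box has {1,2,3,5,6,7,8,9} → only 4 remains.
(7,4) = 8: row 7 has {1,4,5,7,9}; col 4 has {3,5,6,9}; box has {2,4,9} → only 8 remains.
(8,6) = 5: row 8 has {1,2,4,6,7,9}; col 6 has {1,2,3,4,6,7,8,9}; box has {2,4,8,9} → only 5 remains.
(9,1) = 6: row 9 has {2,3,4,5,8,9}; col 1 has {1,4,5,7,9}; box has {1,4,5,7,9} → only 6 remains.
(1,3) = 7: row 1 has {3,4,5,6,8,9}; col 3 has {1,2,5,6,9}; box has {1,2,5,6,9} → only 7 remains.
(1,5) = 1: row 1 has {3,4,5,6,7,8,9}; col 5 has {2,4,8}; box has {3,6,8} → only 1 remains.
(3,1) = 8: row 3 has {1,2,3,5,6}; col 1 has {1,4,5,6,7,9}; box has {1,2,5,6,7,9} → only 8 remains.
(3,9) = 7: row 3 has {1,2,3,5,6,8}; col 9 has {1,2,3,4,5,6,9}; box has {1,2,3,4,5,6,9} → only 7 remains.
(7,3) = 3: row 7 has {1,4,5,7,8,9}; col 3 has {1,2,5,6,7,9}; box has {1,4,5,6,7,9} → only 3 remains.
(7,5) = 6: row 7 has {1,3,4,5,7,8,9}; col 5 has {1,2,4,8}; box has {2,4,5,8,9} → only 6 remains.
(8,3) = 8: row 8 has {1,2,4,5,6,7,9}; col 3 has {1,2,3,5,6,7,9}; box has {1,3,4,5,6,7,9} → only 8 remains.
(8,5) = 3: row 8 has {1,2,4,5,6,7,8,9}; col 5 has {1,2,4,6,8}; box has {2,4,5,6,8,9} → only 3 remains.
(9,5) = 7: row 9 has {2,3,4,5,6,8,9}; col 5 has {1,2,3,4,6,8}; box has {2,3,4,5,6,8,9} → only 7 remains.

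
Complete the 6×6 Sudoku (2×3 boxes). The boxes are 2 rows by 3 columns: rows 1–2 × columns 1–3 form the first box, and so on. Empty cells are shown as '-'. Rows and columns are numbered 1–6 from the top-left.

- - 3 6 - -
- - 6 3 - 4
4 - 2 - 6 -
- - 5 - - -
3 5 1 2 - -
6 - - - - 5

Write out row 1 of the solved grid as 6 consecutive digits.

r4c1 = 1 (sole candidate).
r4c4 = 4 (sole candidate).
r5c5 = 4 (sole candidate).
r5c6 = 6 (sole candidate).
r6c3 = 4 (sole candidate).
r6c4 = 1 (sole candidate).
r6c5 = 3 (sole candidate).
r3c2 = 3 (sole candidate).
r3c4 = 5 (sole candidate).
r3c6 = 1 (sole candidate).
r4c2 = 6 (sole candidate).
r4c5 = 2 (sole candidate).
r4c6 = 3 (sole candidate).
r6c2 = 2 (sole candidate).
r1c6 = 2: row 1 has {3,6}; col 6 has {1,3,4,5,6}; box has {3,4,6} → only 2 remains.
r2c2 = 1 (sole candidate).
r2c5 = 5 (sole candidate).
r1c1 = 5: row 1 has {2,3,6}; col 1 has {1,3,4,6}; box has {1,3,6} → only 5 remains.
r1c2 = 4: row 1 has {2,3,5,6}; col 2 has {1,2,3,5,6}; box has {1,3,5,6} → only 4 remains.
r1c5 = 1: row 1 has {2,3,4,5,6}; col 5 has {2,3,4,5,6}; box has {2,3,4,5,6} → only 1 remains.

543612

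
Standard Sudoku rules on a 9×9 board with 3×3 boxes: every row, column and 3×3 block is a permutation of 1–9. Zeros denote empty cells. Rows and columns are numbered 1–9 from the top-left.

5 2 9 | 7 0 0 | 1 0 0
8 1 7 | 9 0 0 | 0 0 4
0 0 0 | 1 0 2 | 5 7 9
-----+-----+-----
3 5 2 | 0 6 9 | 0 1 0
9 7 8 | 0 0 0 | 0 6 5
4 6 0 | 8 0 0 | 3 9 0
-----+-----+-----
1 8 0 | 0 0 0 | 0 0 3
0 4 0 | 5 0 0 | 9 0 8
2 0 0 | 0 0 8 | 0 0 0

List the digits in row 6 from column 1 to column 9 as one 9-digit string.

R1C9 = 6 (sole candidate).
R2C7 = 2 (sole candidate).
R2C8 = 3 (sole candidate).
R3C1 = 6 (sole candidate).
R3C2 = 3 (sole candidate).
R3C3 = 4 (sole candidate).
R3C5 = 8 (sole candidate).
R4C4 = 4 (sole candidate).
R4C9 = 7 (sole candidate).
R5C7 = 4 (sole candidate).
R6C3 = 1: row 6 has {3,4,6,8,9}; col 3 has {2,4,7,8,9}; box has {2,3,4,5,6,7,8,9} → only 1 remains.
R6C9 = 2: row 6 has {1,3,4,6,8,9}; col 9 has {3,4,5,6,7,8,9}; box has {1,3,4,5,6,7,9} → only 2 remains.
R8C1 = 7 (sole candidate).
R8C8 = 2 (sole candidate).
R9C2 = 9 (sole candidate).
R9C9 = 1 (sole candidate).
R1C8 = 8 (sole candidate).
R2C5 = 5 (sole candidate).
R2C6 = 6 (sole candidate).
R4C7 = 8 (sole candidate).
R6C5 = 7: row 6 has {1,2,3,4,6,8,9}; col 5 has {5,6,8}; box has {4,6,8,9} → only 7 remains.
R6C6 = 5: row 6 has {1,2,3,4,6,7,8,9}; col 6 has {2,6,8,9}; box has {4,6,7,8,9} → only 5 remains.

461875392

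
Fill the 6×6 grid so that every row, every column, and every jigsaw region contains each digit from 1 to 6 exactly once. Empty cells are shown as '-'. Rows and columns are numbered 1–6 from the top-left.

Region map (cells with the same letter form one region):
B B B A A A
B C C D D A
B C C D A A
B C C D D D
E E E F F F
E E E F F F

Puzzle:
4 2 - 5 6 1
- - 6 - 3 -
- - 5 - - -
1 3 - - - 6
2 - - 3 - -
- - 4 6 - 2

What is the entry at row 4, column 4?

row 1, column 3 = 3 (sole candidate).
row 2, column 1 = 5 (sole candidate).
row 2, column 6 = 4 (sole candidate).
row 3, column 1 = 6 (sole candidate).
row 3, column 5 = 2 (sole candidate).
row 3, column 6 = 3 (sole candidate).
row 4, column 3 = 2 (sole candidate).
row 4, column 4 = 4: row 4 has {1,2,3,6}; col 4 has {3,5,6}; region has {3,6} → only 4 remains.

4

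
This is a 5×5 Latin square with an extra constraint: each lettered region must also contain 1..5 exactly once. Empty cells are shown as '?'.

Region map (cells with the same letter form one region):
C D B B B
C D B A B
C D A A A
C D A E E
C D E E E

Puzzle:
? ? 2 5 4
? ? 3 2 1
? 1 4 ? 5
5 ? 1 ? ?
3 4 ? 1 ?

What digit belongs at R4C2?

2

R1C1 = 1 (sole candidate).
R1C2 = 3 (sole candidate).
R2C1 = 4 (sole candidate).
R2C2 = 5 (sole candidate).
R3C1 = 2 (sole candidate).
R3C4 = 3 (sole candidate).
R4C2 = 2: row 4 has {1,5}; col 2 has {1,3,4,5}; region has {1,3,4,5} → only 2 remains.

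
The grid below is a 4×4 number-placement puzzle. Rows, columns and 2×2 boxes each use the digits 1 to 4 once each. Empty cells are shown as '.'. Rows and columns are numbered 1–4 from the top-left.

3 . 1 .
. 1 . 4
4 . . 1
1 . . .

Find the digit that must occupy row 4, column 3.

row 1, column 4 = 2: row 1 has {1,3}; col 4 has {1,4}; box has {1,4} → only 2 remains.
row 2, column 1 = 2: row 2 has {1,4}; col 1 has {1,3,4}; box has {1,3} → only 2 remains.
row 2, column 3 = 3: row 2 has {1,2,4}; col 3 has {1}; box has {1,2,4} → only 3 remains.
row 3, column 3 = 2: row 3 has {1,4}; col 3 has {1,3}; box has {1} → only 2 remains.
row 4, column 3 = 4: row 4 has {1}; col 3 has {1,2,3}; box has {1,2} → only 4 remains.

4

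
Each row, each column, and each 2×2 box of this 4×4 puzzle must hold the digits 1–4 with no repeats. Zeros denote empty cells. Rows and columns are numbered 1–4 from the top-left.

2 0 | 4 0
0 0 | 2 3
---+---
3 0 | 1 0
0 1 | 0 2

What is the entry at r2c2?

4

r1c2 = 3: row 1 has {2,4}; col 2 has {1}; box has {2} → only 3 remains.
r1c4 = 1: row 1 has {2,3,4}; col 4 has {2,3}; box has {2,3,4} → only 1 remains.
r2c2 = 4: row 2 has {2,3}; col 2 has {1,3}; box has {2,3} → only 4 remains.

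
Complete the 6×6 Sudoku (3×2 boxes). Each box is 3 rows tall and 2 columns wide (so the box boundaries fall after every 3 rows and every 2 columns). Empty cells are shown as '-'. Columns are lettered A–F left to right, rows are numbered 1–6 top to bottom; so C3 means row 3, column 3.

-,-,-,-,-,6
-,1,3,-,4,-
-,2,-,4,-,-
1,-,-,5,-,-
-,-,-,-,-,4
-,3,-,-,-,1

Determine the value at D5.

D5 = 3: in column 4, 3 can only go here (every other open cell in that column sees a 3).

3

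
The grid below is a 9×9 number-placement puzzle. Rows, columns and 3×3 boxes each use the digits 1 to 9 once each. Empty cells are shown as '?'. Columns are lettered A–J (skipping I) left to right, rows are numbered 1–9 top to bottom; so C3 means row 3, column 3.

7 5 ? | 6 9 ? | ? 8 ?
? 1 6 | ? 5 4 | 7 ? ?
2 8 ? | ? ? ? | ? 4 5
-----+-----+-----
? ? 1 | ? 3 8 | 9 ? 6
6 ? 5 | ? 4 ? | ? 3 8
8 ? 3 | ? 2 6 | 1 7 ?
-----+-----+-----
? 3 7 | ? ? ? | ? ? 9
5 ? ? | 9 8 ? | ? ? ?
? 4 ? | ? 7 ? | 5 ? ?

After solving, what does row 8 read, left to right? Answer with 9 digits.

C1 = 4: row 1 has {5,6,7,8,9}; col 3 has {1,3,5,6,7}; box has {1,2,5,6,7,8} → only 4 remains.
C3 = 9: row 3 has {2,4,5,8}; col 3 has {1,3,4,5,6,7}; box has {1,2,4,5,6,7,8} → only 9 remains.
E3 = 1: row 3 has {2,4,5,8,9}; col 5 has {2,3,4,5,7,8,9}; box has {4,5,6,9} → only 1 remains.
A4 = 4: row 4 has {1,3,6,8,9}; col 1 has {2,5,6,7,8}; box has {1,3,5,6,8} → only 4 remains.
G5 = 2: row 5 has {3,4,5,6,8}; col 7 has {1,5,7,9}; box has {1,3,6,7,8,9} → only 2 remains.
B6 = 9: row 6 has {1,2,3,6,7,8}; col 2 has {1,3,4,5,8}; box has {1,3,4,5,6,8} → only 9 remains.
D6 = 5: row 6 has {1,2,3,6,7,8,9}; col 4 has {6,9}; box has {2,3,4,6,8} → only 5 remains.
J6 = 4: row 6 has {1,2,3,5,6,7,8,9}; col 9 has {5,6,8,9}; box has {1,2,3,6,7,8,9} → only 4 remains.
A7 = 1: row 7 has {3,7,9}; col 1 has {2,4,5,6,7,8}; box has {3,4,5,7} → only 1 remains.
E7 = 6: row 7 has {1,3,7,9}; col 5 has {1,2,3,4,5,7,8,9}; box has {7,8,9} → only 6 remains.
H7 = 2: row 7 has {1,3,6,7,9}; col 8 has {3,4,7,8}; box has {5,9} → only 2 remains.
C8 = 2: row 8 has {5,8,9}; col 3 has {1,3,4,5,6,7,9}; box has {1,3,4,5,7} → only 2 remains.
A9 = 9: row 9 has {4,5,7}; col 1 has {1,2,4,5,6,7,8}; box has {1,2,3,4,5,7} → only 9 remains.
C9 = 8: row 9 has {4,5,7,9}; col 3 has {1,2,3,4,5,6,7,9}; box has {1,2,3,4,5,7,9} → only 8 remains.
G1 = 3: row 1 has {4,5,6,7,8,9}; col 7 has {1,2,5,7,9}; box has {4,5,7,8} → only 3 remains.
A2 = 3: row 2 has {1,4,5,6,7}; col 1 has {1,2,4,5,6,7,8,9}; box has {1,2,4,5,6,7,8,9} → only 3 remains.
H2 = 9: row 2 has {1,3,4,5,6,7}; col 8 has {2,3,4,7,8}; box has {3,4,5,7,8} → only 9 remains.
J2 = 2: row 2 has {1,3,4,5,6,7,9}; col 9 has {4,5,6,8,9}; box has {3,4,5,7,8,9} → only 2 remains.
G3 = 6: row 3 has {1,2,4,5,8,9}; col 7 has {1,2,3,5,7,9}; box has {2,3,4,5,7,8,9} → only 6 remains.
D4 = 7: row 4 has {1,3,4,6,8,9}; col 4 has {5,6,9}; box has {2,3,4,5,6,8} → only 7 remains.
H4 = 5: row 4 has {1,3,4,6,7,8,9}; col 8 has {2,3,4,7,8,9}; box has {1,2,3,4,6,7,8,9} → only 5 remains.
B5 = 7: row 5 has {2,3,4,5,6,8}; col 2 has {1,3,4,5,8,9}; box has {1,3,4,5,6,8,9} → only 7 remains.
D5 = 1: row 5 has {2,3,4,5,6,7,8}; col 4 has {5,6,7,9}; box has {2,3,4,5,6,7,8} → only 1 remains.
F5 = 9: row 5 has {1,2,3,4,5,6,7,8}; col 6 has {4,6,8}; box has {1,2,3,4,5,6,7,8} → only 9 remains.
D7 = 4: row 7 has {1,2,3,6,7,9}; col 4 has {1,5,6,7,9}; box has {6,7,8,9} → only 4 remains.
F7 = 5: row 7 has {1,2,3,4,6,7,9}; col 6 has {4,6,8,9}; box has {4,6,7,8,9} → only 5 remains.
G7 = 8: row 7 has {1,2,3,4,5,6,7,9}; col 7 has {1,2,3,5,6,7,9}; box has {2,5,9} → only 8 remains.
B8 = 6: row 8 has {2,5,8,9}; col 2 has {1,3,4,5,7,8,9}; box has {1,2,3,4,5,7,8,9} → only 6 remains.
G8 = 4: row 8 has {2,5,6,8,9}; col 7 has {1,2,3,5,6,7,8,9}; box has {2,5,8,9} → only 4 remains.
H8 = 1: row 8 has {2,4,5,6,8,9}; col 8 has {2,3,4,5,7,8,9}; box has {2,4,5,8,9} → only 1 remains.
H9 = 6: row 9 has {4,5,7,8,9}; col 8 has {1,2,3,4,5,7,8,9}; box has {1,2,4,5,8,9} → only 6 remains.
J9 = 3: row 9 has {4,5,6,7,8,9}; col 9 has {2,4,5,6,8,9}; box has {1,2,4,5,6,8,9} → only 3 remains.
F1 = 2: row 1 has {3,4,5,6,7,8,9}; col 6 has {4,5,6,8,9}; box has {1,4,5,6,9} → only 2 remains.
J1 = 1: row 1 has {2,3,4,5,6,7,8,9}; col 9 has {2,3,4,5,6,8,9}; box has {2,3,4,5,6,7,8,9} → only 1 remains.
D2 = 8: row 2 has {1,2,3,4,5,6,7,9}; col 4 has {1,4,5,6,7,9}; box has {1,2,4,5,6,9} → only 8 remains.
D3 = 3: row 3 has {1,2,4,5,6,8,9}; col 4 has {1,4,5,6,7,8,9}; box has {1,2,4,5,6,8,9} → only 3 remains.
F3 = 7: row 3 has {1,2,3,4,5,6,8,9}; col 6 has {2,4,5,6,8,9}; box has {1,2,3,4,5,6,8,9} → only 7 remains.
B4 = 2: row 4 has {1,3,4,5,6,7,8,9}; col 2 has {1,3,4,5,6,7,8,9}; box has {1,3,4,5,6,7,8,9} → only 2 remains.
F8 = 3: row 8 has {1,2,4,5,6,8,9}; col 6 has {2,4,5,6,7,8,9}; box has {4,5,6,7,8,9} → only 3 remains.
J8 = 7: row 8 has {1,2,3,4,5,6,8,9}; col 9 has {1,2,3,4,5,6,8,9}; box has {1,2,3,4,5,6,8,9} → only 7 remains.

562983417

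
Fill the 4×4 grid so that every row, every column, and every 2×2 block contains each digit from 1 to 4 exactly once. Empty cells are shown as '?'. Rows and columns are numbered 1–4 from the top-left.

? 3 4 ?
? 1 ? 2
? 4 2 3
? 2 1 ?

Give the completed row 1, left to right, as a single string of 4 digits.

r1c1 = 2: row 1 has {3,4}; col 1 has {}; box has {1,3} → only 2 remains.
r1c4 = 1: row 1 has {2,3,4}; col 4 has {2,3}; box has {2,4} → only 1 remains.

2341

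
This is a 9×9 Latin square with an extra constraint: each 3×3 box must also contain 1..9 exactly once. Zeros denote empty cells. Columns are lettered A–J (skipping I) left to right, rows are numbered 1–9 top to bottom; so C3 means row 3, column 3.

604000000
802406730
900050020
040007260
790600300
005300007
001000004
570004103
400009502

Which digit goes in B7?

C5 = 8 (sole candidate).
C4 = 3 (sole candidate).
C9 = 6 (sole candidate).
C3 = 7 (sole candidate).
A4 = 1 (sole candidate).
A6 = 2 (sole candidate).
B6 = 6 (sole candidate).
A7 = 3 (sole candidate).
C8 = 9 (sole candidate).
H8 = 8 (sole candidate).
B9 = 8 (sole candidate).
H9 = 7 (sole candidate).
B7 = 2: row 7 has {1,3,4}; col 2 has {4,6,7,8,9}; box has {1,3,4,5,6,7,8,9} → only 2 remains.

2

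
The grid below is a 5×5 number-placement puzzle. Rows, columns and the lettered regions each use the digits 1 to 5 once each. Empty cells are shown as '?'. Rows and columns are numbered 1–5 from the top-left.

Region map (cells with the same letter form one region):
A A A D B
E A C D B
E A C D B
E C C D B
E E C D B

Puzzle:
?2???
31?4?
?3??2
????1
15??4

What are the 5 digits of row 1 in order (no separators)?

r2c5 = 5 (sole candidate).
r3c1 = 4 (sole candidate).
r4c1 = 2 (sole candidate).
r4c2 = 4 (sole candidate).
r1c1 = 5: row 1 has {2}; col 1 has {1,2,3,4}; region has {1,2,3} → only 5 remains.
r1c3 = 4: row 1 has {2,5}; col 3 has {}; region has {1,2,3,5} → only 4 remains.
r1c5 = 3: row 1 has {2,4,5}; col 5 has {1,2,4,5}; region has {1,2,4,5} → only 3 remains.
r2c3 = 2 (sole candidate).
r5c3 = 3 (sole candidate).
r5c4 = 2 (sole candidate).
r1c4 = 1: row 1 has {2,3,4,5}; col 4 has {2,4}; region has {2,4} → only 1 remains.

52413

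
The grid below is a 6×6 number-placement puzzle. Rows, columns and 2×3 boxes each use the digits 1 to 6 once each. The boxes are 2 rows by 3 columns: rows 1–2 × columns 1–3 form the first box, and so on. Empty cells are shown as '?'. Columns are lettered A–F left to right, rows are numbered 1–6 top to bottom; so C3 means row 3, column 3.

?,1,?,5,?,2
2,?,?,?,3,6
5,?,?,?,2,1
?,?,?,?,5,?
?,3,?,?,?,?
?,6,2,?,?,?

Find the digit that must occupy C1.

E1 = 4: row 1 has {1,2,5}; col 5 has {2,3,5}; box has {2,3,5,6} → only 4 remains.
D2 = 1: row 2 has {2,3,6}; col 4 has {5}; box has {2,3,4,5,6} → only 1 remains.
B3 = 4: row 3 has {1,2,5}; col 2 has {1,3,6}; box has {5} → only 4 remains.
B4 = 2: row 4 has {5}; col 2 has {1,3,4,6}; box has {4,5} → only 2 remains.
E6 = 1: row 6 has {2,6}; col 5 has {2,3,4,5}; box has {} → only 1 remains.
B2 = 5: row 2 has {1,2,3,6}; col 2 has {1,2,3,4,6}; box has {1,2} → only 5 remains.
C2 = 4: row 2 has {1,2,3,5,6}; col 3 has {2}; box has {1,2,5} → only 4 remains.
E5 = 6: row 5 has {3}; col 5 has {1,2,3,4,5}; box has {1} → only 6 remains.
A6 = 4: row 6 has {1,2,6}; col 1 has {2,5}; box has {2,3,6} → only 4 remains.
D6 = 3: row 6 has {1,2,4,6}; col 4 has {1,5}; box has {1,6} → only 3 remains.
F6 = 5: row 6 has {1,2,3,4,6}; col 6 has {1,2,6}; box has {1,3,6} → only 5 remains.
D3 = 6: row 3 has {1,2,4,5}; col 4 has {1,3,5}; box has {1,2,5} → only 6 remains.
D4 = 4: row 4 has {2,5}; col 4 has {1,3,5,6}; box has {1,2,5,6} → only 4 remains.
F4 = 3: row 4 has {2,4,5}; col 6 has {1,2,5,6}; box has {1,2,4,5,6} → only 3 remains.
A5 = 1: row 5 has {3,6}; col 1 has {2,4,5}; box has {2,3,4,6} → only 1 remains.
C5 = 5: row 5 has {1,3,6}; col 3 has {2,4}; box has {1,2,3,4,6} → only 5 remains.
D5 = 2: row 5 has {1,3,5,6}; col 4 has {1,3,4,5,6}; box has {1,3,5,6} → only 2 remains.
F5 = 4: row 5 has {1,2,3,5,6}; col 6 has {1,2,3,5,6}; box has {1,2,3,5,6} → only 4 remains.
C3 = 3: row 3 has {1,2,4,5,6}; col 3 has {2,4,5}; box has {2,4,5} → only 3 remains.
A4 = 6: row 4 has {2,3,4,5}; col 1 has {1,2,4,5}; box has {2,3,4,5} → only 6 remains.
C4 = 1: row 4 has {2,3,4,5,6}; col 3 has {2,3,4,5}; box has {2,3,4,5,6} → only 1 remains.
A1 = 3: row 1 has {1,2,4,5}; col 1 has {1,2,4,5,6}; box has {1,2,4,5} → only 3 remains.
C1 = 6: row 1 has {1,2,3,4,5}; col 3 has {1,2,3,4,5}; box has {1,2,3,4,5} → only 6 remains.

6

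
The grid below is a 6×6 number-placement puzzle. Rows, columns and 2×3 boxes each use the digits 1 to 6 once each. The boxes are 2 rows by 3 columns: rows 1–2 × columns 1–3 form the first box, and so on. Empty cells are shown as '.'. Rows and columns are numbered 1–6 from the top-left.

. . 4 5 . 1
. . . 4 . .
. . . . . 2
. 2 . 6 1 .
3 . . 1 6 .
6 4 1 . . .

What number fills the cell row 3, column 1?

row 1, column 1 = 2 (sole candidate).
row 1, column 5 = 3 (sole candidate).
row 2, column 5 = 2 (sole candidate).
row 2, column 6 = 6 (sole candidate).
row 3, column 4 = 3 (sole candidate).
row 5, column 2 = 5 (sole candidate).
row 5, column 3 = 2 (sole candidate).
row 5, column 6 = 4 (sole candidate).
row 6, column 4 = 2 (sole candidate).
row 6, column 5 = 5 (sole candidate).
row 6, column 6 = 3 (sole candidate).
row 1, column 2 = 6 (sole candidate).
row 3, column 2 = 1 (sole candidate).
row 3, column 5 = 4 (sole candidate).
row 4, column 6 = 5 (sole candidate).
row 2, column 2 = 3 (sole candidate).
row 2, column 3 = 5 (sole candidate).
row 3, column 1 = 5: row 3 has {1,2,3,4}; col 1 has {2,3,6}; box has {1,2} → only 5 remains.

5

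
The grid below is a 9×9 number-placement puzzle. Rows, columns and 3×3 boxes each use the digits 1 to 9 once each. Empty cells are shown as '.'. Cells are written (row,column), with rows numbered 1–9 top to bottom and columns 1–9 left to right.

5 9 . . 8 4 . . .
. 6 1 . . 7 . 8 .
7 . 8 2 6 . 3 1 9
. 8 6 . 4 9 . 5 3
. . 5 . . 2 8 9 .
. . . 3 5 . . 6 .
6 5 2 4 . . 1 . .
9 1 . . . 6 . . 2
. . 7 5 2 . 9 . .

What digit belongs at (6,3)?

9

(1,3) = 3: row 1 has {4,5,8,9}; col 3 has {1,2,5,6,7,8}; box has {1,5,6,7,8,9} → only 3 remains.
(1,4) = 1: row 1 has {3,4,5,8,9}; col 4 has {2,3,4,5}; box has {2,4,6,7,8} → only 1 remains.
(2,4) = 9: row 2 has {1,6,7,8}; col 4 has {1,2,3,4,5}; box has {1,2,4,6,7,8} → only 9 remains.
(2,5) = 3: row 2 has {1,6,7,8,9}; col 5 has {2,4,5,6,8}; box has {1,2,4,6,7,8,9} → only 3 remains.
(3,2) = 4: row 3 has {1,2,3,6,7,8,9}; col 2 has {1,5,6,8,9}; box has {1,3,5,6,7,8,9} → only 4 remains.
(3,6) = 5: row 3 has {1,2,3,4,6,7,8,9}; col 6 has {2,4,6,7,9}; box has {1,2,3,4,6,7,8,9} → only 5 remains.
(4,4) = 7: row 4 has {3,4,5,6,8,9}; col 4 has {1,2,3,4,5,9}; box has {2,3,4,5,9} → only 7 remains.
(4,7) = 2: row 4 has {3,4,5,6,7,8,9}; col 7 has {1,3,8,9}; box has {3,5,6,8,9} → only 2 remains.
(5,4) = 6: row 5 has {2,5,8,9}; col 4 has {1,2,3,4,5,7,9}; box has {2,3,4,5,7,9} → only 6 remains.
(5,5) = 1: row 5 has {2,5,6,8,9}; col 5 has {2,3,4,5,6,8}; box has {2,3,4,5,6,7,9} → only 1 remains.
(6,6) = 8: row 6 has {3,5,6}; col 6 has {2,4,5,6,7,9}; box has {1,2,3,4,5,6,7,9} → only 8 remains.
(7,6) = 3: row 7 has {1,2,4,5,6}; col 6 has {2,4,5,6,7,8,9}; box has {2,4,5,6} → only 3 remains.
(7,8) = 7: row 7 has {1,2,3,4,5,6}; col 8 has {1,5,6,8,9}; box has {1,2,9} → only 7 remains.
(7,9) = 8: row 7 has {1,2,3,4,5,6,7}; col 9 has {2,3,9}; box has {1,2,7,9} → only 8 remains.
(8,3) = 4: row 8 has {1,2,6,9}; col 3 has {1,2,3,5,6,7,8}; box has {1,2,5,6,7,9} → only 4 remains.
(8,4) = 8: row 8 has {1,2,4,6,9}; col 4 has {1,2,3,4,5,6,7,9}; box has {2,3,4,5,6} → only 8 remains.
(8,5) = 7: row 8 has {1,2,4,6,8,9}; col 5 has {1,2,3,4,5,6,8}; box has {2,3,4,5,6,8} → only 7 remains.
(8,7) = 5: row 8 has {1,2,4,6,7,8,9}; col 7 has {1,2,3,8,9}; box has {1,2,7,8,9} → only 5 remains.
(8,8) = 3: row 8 has {1,2,4,5,6,7,8,9}; col 8 has {1,5,6,7,8,9}; box has {1,2,5,7,8,9} → only 3 remains.
(9,2) = 3: row 9 has {2,5,7,9}; col 2 has {1,4,5,6,8,9}; box has {1,2,4,5,6,7,9} → only 3 remains.
(9,6) = 1: row 9 has {2,3,5,7,9}; col 6 has {2,3,4,5,6,7,8,9}; box has {2,3,4,5,6,7,8} → only 1 remains.
(9,8) = 4: row 9 has {1,2,3,5,7,9}; col 8 has {1,3,5,6,7,8,9}; box has {1,2,3,5,7,8,9} → only 4 remains.
(9,9) = 6: row 9 has {1,2,3,4,5,7,9}; col 9 has {2,3,8,9}; box has {1,2,3,4,5,7,8,9} → only 6 remains.
(1,8) = 2: row 1 has {1,3,4,5,8,9}; col 8 has {1,3,4,5,6,7,8,9}; box has {1,3,8,9} → only 2 remains.
(1,9) = 7: row 1 has {1,2,3,4,5,8,9}; col 9 has {2,3,6,8,9}; box has {1,2,3,8,9} → only 7 remains.
(2,1) = 2: row 2 has {1,3,6,7,8,9}; col 1 has {5,6,7,9}; box has {1,3,4,5,6,7,8,9} → only 2 remains.
(2,7) = 4: row 2 has {1,2,3,6,7,8,9}; col 7 has {1,2,3,5,8,9}; box has {1,2,3,7,8,9} → only 4 remains.
(2,9) = 5: row 2 has {1,2,3,4,6,7,8,9}; col 9 has {2,3,6,7,8,9}; box has {1,2,3,4,7,8,9} → only 5 remains.
(4,1) = 1: row 4 has {2,3,4,5,6,7,8,9}; col 1 has {2,5,6,7,9}; box has {5,6,8} → only 1 remains.
(5,2) = 7: row 5 has {1,2,5,6,8,9}; col 2 has {1,3,4,5,6,8,9}; box has {1,5,6,8} → only 7 remains.
(5,9) = 4: row 5 has {1,2,5,6,7,8,9}; col 9 has {2,3,5,6,7,8,9}; box has {2,3,5,6,8,9} → only 4 remains.
(6,1) = 4: row 6 has {3,5,6,8}; col 1 has {1,2,5,6,7,9}; box has {1,5,6,7,8} → only 4 remains.
(6,2) = 2: row 6 has {3,4,5,6,8}; col 2 has {1,3,4,5,6,7,8,9}; box has {1,4,5,6,7,8} → only 2 remains.
(6,3) = 9: row 6 has {2,3,4,5,6,8}; col 3 has {1,2,3,4,5,6,7,8}; box has {1,2,4,5,6,7,8} → only 9 remains.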